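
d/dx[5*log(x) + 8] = 5/x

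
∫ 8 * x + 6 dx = 4*x^2 + 6*x + C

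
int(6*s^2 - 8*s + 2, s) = 2*s^3 - 4*s^2 + 2*s + C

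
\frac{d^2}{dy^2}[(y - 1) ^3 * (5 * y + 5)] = 60*y^2 - 60*y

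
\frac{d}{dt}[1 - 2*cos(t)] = 2*sin(t)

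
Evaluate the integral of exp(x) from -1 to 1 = E - exp(-1)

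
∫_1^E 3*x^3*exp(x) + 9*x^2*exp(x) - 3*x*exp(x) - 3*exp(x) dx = 3*(-E + exp(3))*exp(E)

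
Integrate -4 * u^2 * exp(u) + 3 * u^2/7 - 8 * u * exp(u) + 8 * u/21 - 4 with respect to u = -u*(84*u*exp(u) - (u + 6)*(3*u - 14))/21 + C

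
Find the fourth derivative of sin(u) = sin(u)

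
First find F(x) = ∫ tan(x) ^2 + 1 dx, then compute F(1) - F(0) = tan(1)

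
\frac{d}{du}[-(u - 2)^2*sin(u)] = -u^2*cos(u) - 2*u*sin(u) + 4*u*cos(u) + 4*sin(u) - 4*cos(u)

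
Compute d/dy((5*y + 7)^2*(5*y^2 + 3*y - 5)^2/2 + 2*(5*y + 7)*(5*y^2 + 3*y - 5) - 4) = 1875*y^5 + 6250*y^4 + 4600*y^3 - 3075*y^2 - 3284*y + 132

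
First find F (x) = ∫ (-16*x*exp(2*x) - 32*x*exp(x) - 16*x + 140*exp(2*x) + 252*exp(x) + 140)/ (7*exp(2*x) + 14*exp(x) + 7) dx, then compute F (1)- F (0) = -4*E/(1 + E) + 146/7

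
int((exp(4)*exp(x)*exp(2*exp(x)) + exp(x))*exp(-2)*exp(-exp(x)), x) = 2*sinh(exp(x) + 2) + C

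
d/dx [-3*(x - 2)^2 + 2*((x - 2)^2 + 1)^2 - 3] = 8*x^3 - 48*x^2 + 98*x - 68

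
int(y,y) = y^2/2 + C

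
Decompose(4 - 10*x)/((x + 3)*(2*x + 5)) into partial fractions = 58/(2*x + 5) - 34/(x + 3)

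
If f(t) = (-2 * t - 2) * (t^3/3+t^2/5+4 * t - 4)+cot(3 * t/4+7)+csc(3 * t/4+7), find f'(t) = -8*t^3/3 - 16*t^2/5 - 84*t/5 - 3*cot(3*t/4 + 7)^2/4 - 3*cot(3*t/4 + 7)*csc(3*t/4 + 7)/4 - 3/4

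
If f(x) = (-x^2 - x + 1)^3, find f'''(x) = -120*x^3 - 180*x^2 + 30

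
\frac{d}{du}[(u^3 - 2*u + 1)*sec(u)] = (u^3*sin(u)/cos(u) + 3*u^2 - 2*u*sin(u)/cos(u) + sin(u)/cos(u) - 2)/cos(u)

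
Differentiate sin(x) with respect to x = cos(x)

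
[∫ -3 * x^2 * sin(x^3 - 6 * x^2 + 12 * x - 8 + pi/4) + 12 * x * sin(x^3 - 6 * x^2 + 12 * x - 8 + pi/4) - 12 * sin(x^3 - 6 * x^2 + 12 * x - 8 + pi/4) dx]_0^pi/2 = -sin(pi/4 + 8) + cos((-2 + pi/2)^3 + pi/4)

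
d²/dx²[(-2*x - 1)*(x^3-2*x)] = -24*x^2 - 6*x + 8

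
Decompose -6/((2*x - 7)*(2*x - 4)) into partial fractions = -2/(2*x - 7) + 1/(x - 2)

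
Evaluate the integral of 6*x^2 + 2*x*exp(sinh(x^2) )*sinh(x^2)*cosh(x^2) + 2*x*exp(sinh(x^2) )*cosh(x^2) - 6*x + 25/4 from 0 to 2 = 33/2 + exp(sinh(4))*sinh(4)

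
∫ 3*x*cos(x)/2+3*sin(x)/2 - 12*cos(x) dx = (3*x/2 - 12)*sin(x) + C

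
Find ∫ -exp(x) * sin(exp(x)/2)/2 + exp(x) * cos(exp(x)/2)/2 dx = sqrt(2)*sin(exp(x)/2 + pi/4) + C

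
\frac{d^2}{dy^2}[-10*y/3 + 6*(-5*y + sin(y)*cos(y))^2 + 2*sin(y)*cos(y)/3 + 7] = 120*y*sin(2*y) + 24*(1 - cos(2*y))^2 - 4*sin(2*y)/3 - 72*cos(2*y) + 264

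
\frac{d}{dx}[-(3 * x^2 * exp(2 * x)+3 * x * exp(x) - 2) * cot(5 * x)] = -6*x^2*exp(2*x)/tan(5*x) + 15*x^2*exp(2*x)/sin(5*x)^2 - 6*x*exp(2*x)/tan(5*x) - 3*x*exp(x)/tan(5*x) + 15*x*exp(x)/sin(5*x)^2 - 3*exp(x)/tan(5*x) - 10/sin(5*x)^2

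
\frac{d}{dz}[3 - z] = -1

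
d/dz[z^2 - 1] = 2*z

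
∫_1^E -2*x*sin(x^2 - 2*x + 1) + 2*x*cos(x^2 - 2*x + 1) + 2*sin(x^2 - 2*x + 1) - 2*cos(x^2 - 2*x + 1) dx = -1 + cos((-1 + E)^2) + sin((-1 + E)^2)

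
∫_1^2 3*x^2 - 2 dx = 5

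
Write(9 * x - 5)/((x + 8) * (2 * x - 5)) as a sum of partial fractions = 5/(3*(2*x - 5)) + 11/(3*(x + 8))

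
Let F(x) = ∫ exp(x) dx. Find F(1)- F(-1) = E - exp(-1)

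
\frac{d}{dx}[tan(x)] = cos(x)^(-2)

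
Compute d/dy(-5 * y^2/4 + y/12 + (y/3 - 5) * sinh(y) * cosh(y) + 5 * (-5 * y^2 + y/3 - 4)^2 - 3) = 500*y^3 - 50*y^2 + y*cosh(2*y)/3 + 7175*y/18 + sinh(2*y)/6 - 5*cosh(2*y) - 53/4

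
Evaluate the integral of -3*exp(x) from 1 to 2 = -3*exp(2) + 3*E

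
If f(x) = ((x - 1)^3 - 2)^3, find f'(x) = 9*x^8 - 72*x^7 + 252*x^6 - 540*x^5 + 810*x^4 - 864*x^3 + 648*x^2 - 324*x + 81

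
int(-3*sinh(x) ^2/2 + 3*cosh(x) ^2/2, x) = 3*x/2 + C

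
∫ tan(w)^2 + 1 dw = tan(w) + C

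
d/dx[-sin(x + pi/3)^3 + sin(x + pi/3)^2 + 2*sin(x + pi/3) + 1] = -3*sin(x + pi/3)^2*cos(x + pi/3) + 2*cos(x + pi/3) + cos(2*x + pi/6)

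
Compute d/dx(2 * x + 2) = 2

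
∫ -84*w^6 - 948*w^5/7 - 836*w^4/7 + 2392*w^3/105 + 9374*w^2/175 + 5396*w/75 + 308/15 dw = -12*w^7 - 158*w^6/7 - 836*w^5/35 + 598*w^4/105 + 9374*w^3/525 + 2698*w^2/75 + 308*w/15 + C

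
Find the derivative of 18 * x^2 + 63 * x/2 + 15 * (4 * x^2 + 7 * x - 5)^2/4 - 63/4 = 240*x^3 + 630*x^2 + 207*x/2 - 231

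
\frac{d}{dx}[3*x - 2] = 3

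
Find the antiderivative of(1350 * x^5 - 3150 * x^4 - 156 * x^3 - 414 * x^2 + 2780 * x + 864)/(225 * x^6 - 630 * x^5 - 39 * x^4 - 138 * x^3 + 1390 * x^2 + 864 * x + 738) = log((-15*x^3 + 21*x^2 + 16*x + 27)^2/9 + 1) + C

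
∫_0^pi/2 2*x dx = pi^2/4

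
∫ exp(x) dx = exp(x) + C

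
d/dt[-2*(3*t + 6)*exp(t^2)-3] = -12*t^2*exp(t^2) - 24*t*exp(t^2) - 6*exp(t^2)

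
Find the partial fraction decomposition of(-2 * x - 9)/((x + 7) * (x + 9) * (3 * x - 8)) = -129/(1015*(3*x - 8)) + 9/(70*(x + 9)) - 5/(58*(x + 7))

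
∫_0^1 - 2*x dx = -1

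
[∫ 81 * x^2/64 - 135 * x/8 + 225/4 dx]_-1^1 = 3627/32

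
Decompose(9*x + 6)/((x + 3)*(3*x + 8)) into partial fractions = -54/(3*x + 8) + 21/(x + 3)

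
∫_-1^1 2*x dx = 0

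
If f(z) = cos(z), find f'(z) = -sin(z)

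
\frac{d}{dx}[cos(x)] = -sin(x)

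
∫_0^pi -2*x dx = -pi^2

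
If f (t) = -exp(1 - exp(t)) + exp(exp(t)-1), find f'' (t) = (-exp(2*t) + exp(t) + exp(t + 2*exp(t) - 2) + exp(2*t + 2*exp(t) - 2))*exp(1 - exp(t))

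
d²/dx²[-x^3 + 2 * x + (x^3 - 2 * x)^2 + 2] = 30*x^4 - 48*x^2 - 6*x + 8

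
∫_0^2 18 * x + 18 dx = 72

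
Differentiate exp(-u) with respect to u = -exp(-u)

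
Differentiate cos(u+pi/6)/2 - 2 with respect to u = -sin(u + pi/6)/2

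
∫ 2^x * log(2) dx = 2^x + C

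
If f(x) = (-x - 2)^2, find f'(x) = 2*x + 4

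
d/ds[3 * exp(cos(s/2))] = -3*exp(cos(s/2))*sin(s/2)/2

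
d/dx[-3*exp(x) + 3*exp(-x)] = (-3*exp(2*x) - 3)*exp(-x)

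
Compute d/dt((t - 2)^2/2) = t - 2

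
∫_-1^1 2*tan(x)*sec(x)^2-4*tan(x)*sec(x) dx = 0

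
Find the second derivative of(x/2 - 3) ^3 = 3*x/4 - 9/2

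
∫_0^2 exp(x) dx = -1 + exp(2)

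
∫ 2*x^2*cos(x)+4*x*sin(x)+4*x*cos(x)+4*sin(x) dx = 2*x*(x + 2)*sin(x) + C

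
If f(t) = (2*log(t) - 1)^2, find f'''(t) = (16*log(t) - 32)/t^3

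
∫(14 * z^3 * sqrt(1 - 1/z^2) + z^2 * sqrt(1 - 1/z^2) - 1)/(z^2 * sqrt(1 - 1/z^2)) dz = 7*z^2 + z + acsc(z) + C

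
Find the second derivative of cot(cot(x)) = 2*((-1 + sin(x)^(-2))^2*cos(1/tan(x))/sin(1/tan(x)) - cos(1/tan(x))/sin(1/tan(x)) + 2*cos(1/tan(x))/(sin(x)^2*sin(1/tan(x))) - cos(x)/sin(x)^3)/sin(1/tan(x))^2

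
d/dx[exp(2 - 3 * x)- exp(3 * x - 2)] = (-3*exp(6*x - 4) - 3)*exp(2 - 3*x)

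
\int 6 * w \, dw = 3*w^2 + C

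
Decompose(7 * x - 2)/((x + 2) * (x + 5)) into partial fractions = 37/(3*(x + 5)) - 16/(3*(x + 2))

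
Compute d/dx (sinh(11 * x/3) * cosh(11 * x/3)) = 11*cosh(22*x/3)/3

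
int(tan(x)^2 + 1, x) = tan(x) + C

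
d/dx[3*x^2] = 6*x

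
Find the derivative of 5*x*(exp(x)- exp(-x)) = (5*x*exp(2*x) + 5*x + 5*exp(2*x) - 5)*exp(-x)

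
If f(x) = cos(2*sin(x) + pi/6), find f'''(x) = 12*sin(x)*cos(x)*cos(2*sin(x) + pi/6) + 8*sin(2*sin(x) + pi/6)*cos(x)^3 + 2*sin(2*sin(x) + pi/6)*cos(x)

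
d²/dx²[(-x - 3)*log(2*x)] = (3 - x)/x^2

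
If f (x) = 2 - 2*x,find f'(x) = -2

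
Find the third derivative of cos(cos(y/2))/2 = -(sin(y/2)^2*sin(cos(y/2)) + sin(cos(y/2)) + 3*cos(y/2)*cos(cos(y/2)))*sin(y/2)/16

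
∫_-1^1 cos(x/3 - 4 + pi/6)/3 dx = -cos((pi + 13)/3) + cos((pi + 11)/3)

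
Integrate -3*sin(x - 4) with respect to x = 3*cos(x - 4) + C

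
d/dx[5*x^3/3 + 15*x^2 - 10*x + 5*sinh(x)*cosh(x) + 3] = 5*x^2 + 30*x + 5*cosh(2*x) - 10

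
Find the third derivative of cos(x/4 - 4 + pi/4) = sin(x/4 - 4 + pi/4)/64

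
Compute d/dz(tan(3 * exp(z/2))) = 3*exp(z/2)/(2*cos(3*exp(z/2))^2)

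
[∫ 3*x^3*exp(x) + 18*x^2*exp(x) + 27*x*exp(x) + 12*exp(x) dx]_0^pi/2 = -3 + 3*(1 + pi/2)^3*exp(pi/2)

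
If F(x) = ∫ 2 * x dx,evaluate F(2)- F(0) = 4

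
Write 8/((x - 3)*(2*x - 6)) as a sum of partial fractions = 4/(x - 3)^2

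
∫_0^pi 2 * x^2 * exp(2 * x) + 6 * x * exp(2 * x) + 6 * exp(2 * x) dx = -2 + (1 + (1 + pi)^2)*exp(2*pi)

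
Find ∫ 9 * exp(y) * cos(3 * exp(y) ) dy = 3*sin(3*exp(y)) + C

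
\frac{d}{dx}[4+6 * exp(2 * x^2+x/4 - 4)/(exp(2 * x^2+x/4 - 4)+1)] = (48*x*exp(2*x^2 + x/4 - 4) + 3*exp(2*x^2 + x/4 - 4))/(4*exp(-4)*exp(x/4)*exp(2*x^2) + 2*exp(-8)*exp(x/2)*exp(4*x^2) + 2)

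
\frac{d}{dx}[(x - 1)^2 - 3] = 2*x - 2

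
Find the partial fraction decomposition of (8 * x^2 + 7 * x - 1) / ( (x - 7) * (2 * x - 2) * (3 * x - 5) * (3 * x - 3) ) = -37/(16*(3*x - 5)) + 139/(216*(x - 1)) + 7/(36*(x - 1)^2) + 55/(432*(x - 7))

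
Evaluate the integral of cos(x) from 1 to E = -sin(1) + sin(E)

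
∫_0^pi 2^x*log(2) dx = -1 + 2^pi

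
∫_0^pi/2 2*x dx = pi^2/4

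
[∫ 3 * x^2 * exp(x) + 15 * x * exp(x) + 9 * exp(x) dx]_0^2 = 30*exp(2)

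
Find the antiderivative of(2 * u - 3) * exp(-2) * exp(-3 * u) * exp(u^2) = exp(u^2 - 3*u - 2) + C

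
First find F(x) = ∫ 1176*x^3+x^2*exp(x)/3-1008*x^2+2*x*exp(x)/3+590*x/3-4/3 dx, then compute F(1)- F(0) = E/3 + 55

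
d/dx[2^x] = 2^x*log(2)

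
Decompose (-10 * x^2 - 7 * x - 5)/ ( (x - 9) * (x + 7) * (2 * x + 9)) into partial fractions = 704/(135*(2*x + 9)) - 223/(40*(x + 7)) - 439/(216*(x - 9))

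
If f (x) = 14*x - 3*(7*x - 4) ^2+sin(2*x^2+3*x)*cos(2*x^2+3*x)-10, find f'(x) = -4*x*sin(x*(2*x + 3))^2 + 4*x*cos(x*(2*x + 3))^2 - 294*x - 3*sin(x*(2*x + 3))^2 + 3*cos(x*(2*x + 3))^2 + 182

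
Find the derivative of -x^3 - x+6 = -3*x^2 - 1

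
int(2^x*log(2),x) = 2^x + C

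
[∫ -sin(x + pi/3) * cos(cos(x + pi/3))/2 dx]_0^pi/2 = -sin(sqrt(3)/2)/2 - sin(1/2)/2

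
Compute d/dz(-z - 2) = -1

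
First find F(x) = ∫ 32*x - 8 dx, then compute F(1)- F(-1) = -16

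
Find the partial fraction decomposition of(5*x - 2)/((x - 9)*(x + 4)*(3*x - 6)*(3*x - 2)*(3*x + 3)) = 3/(1750*(3*x - 2)) - 11/(14742*(x + 4)) + 7/(4050*(x + 1)) - 1/(567*(x - 2)) + 43/(204750*(x - 9))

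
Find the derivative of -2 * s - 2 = -2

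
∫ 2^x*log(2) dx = 2^x + C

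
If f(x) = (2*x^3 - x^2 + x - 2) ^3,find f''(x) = 576*x^7 - 672*x^6 + 756*x^5 - 1110*x^4 + 660*x^3 - 396*x^2 + 222*x - 36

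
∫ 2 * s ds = s^2 + C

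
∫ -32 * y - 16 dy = -16*y^2 - 16*y + C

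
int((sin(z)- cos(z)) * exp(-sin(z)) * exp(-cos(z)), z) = exp(-sqrt(2)*sin(z + pi/4)) + C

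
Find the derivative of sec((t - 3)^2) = 2*t*tan(t^2 - 6*t + 9)*sec(t^2 - 6*t + 9) - 6*tan(t^2 - 6*t + 9)*sec(t^2 - 6*t + 9)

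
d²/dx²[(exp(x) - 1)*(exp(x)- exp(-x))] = (4*exp(3*x) - exp(2*x) + 1)*exp(-x)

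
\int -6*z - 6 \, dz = -3*z^2 - 6*z + C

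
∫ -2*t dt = -t^2 + C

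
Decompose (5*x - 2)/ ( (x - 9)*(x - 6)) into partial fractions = -28/(3*(x - 6)) + 43/(3*(x - 9))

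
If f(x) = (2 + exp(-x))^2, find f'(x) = (-4*exp(x) - 2)*exp(-2*x)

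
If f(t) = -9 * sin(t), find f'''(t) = 9*cos(t)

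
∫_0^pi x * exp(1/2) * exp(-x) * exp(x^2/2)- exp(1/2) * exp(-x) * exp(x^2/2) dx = -exp(1/2) + exp((-1 + pi)^2/2)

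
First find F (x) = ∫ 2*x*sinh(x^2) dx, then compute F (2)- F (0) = -1 + cosh(4)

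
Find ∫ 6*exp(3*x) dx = 2*exp(3*x) + C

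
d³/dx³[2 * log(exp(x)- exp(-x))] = (16*exp(4*x) + 16*exp(2*x))/(exp(6*x) - 3*exp(4*x) + 3*exp(2*x) - 1)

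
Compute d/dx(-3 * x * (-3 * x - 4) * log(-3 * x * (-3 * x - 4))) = 18*x*log(3*x^2 + 4*x) + 18*x + 18*x*log(3) + 12*log(3*x^2 + 4*x) + 12 + 12*log(3)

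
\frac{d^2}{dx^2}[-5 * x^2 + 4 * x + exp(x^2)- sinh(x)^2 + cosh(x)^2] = 4*x^2*exp(x^2) + 2*exp(x^2) - 10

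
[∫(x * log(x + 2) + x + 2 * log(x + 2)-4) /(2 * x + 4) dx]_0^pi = (-2 + pi/2)*log(2 + pi) + 2*log(2)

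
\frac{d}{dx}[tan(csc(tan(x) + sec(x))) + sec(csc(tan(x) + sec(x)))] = -(sin(x)*sin(1/sin(tan(x) + 1/cos(x))) + sin(x) + sin(1/sin(tan(x) + 1/cos(x))) + 1)*cos(tan(x) + 1/cos(x))/(sin(tan(x) + 1/cos(x))^2*cos(x)^2*cos(1/sin(tan(x) + 1/cos(x)))^2)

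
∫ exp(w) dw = exp(w) + C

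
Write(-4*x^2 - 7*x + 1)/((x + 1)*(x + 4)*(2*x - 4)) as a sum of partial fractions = -35/(36*(x + 4)) - 2/(9*(x + 1)) - 29/(36*(x - 2))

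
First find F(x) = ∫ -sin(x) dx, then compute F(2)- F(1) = -cos(1) + cos(2)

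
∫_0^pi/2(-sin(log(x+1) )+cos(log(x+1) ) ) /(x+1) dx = -1 + sqrt(2)*sin(pi/4 + log(1 + pi/2))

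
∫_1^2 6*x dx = 9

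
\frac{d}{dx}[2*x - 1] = 2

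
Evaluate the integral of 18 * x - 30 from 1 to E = -4 + (-5 + 3*E)^2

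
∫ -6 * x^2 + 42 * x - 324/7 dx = -2*x^3 + 21*x^2 - 324*x/7 + C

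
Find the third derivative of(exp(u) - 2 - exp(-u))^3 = (27*exp(6*u) - 48*exp(5*u) + 9*exp(4*u) + 9*exp(2*u) + 48*exp(u) + 27)*exp(-3*u)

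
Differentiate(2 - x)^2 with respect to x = 2*x - 4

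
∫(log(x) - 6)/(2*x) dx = (log(x) - 6)^2/4 + C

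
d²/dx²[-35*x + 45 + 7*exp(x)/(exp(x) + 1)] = (-7*exp(2*x) + 7*exp(x))/(exp(3*x) + 3*exp(2*x) + 3*exp(x) + 1)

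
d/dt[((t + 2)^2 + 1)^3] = 6*t^5 + 60*t^4 + 252*t^3 + 552*t^2 + 630*t + 300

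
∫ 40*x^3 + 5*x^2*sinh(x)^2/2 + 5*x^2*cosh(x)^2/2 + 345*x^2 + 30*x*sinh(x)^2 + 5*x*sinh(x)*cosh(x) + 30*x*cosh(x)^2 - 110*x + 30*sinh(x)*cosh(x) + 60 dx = 5*x*(x + 12)*(8*x^2 - 4*x + sinh(2*x) + 4)/4 + C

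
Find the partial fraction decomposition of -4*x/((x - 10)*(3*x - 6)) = 1/(3*(x - 2)) - 5/(3*(x - 10))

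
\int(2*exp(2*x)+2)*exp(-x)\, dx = 4*sinh(x) + C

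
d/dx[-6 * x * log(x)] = -6*log(x) - 6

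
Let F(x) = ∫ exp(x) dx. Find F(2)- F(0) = -1 + exp(2)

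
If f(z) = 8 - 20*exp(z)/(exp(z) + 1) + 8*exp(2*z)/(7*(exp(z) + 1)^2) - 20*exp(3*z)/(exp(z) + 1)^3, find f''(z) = (544*exp(4*z) - 1104*exp(3*z) - 108*exp(2*z) - 140*exp(z))/(7*exp(5*z) + 35*exp(4*z) + 70*exp(3*z) + 70*exp(2*z) + 35*exp(z) + 7)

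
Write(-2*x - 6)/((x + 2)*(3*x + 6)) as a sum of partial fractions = -2/(3*(x + 2)) - 2/(3*(x + 2)^2)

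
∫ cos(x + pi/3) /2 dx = sin(x + pi/3)/2 + C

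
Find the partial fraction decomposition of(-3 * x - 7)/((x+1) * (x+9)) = -5/(2*(x + 9)) - 1/(2*(x + 1))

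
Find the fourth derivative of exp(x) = exp(x)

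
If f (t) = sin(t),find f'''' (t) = sin(t)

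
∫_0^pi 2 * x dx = pi^2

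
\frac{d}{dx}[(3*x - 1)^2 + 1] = 18*x - 6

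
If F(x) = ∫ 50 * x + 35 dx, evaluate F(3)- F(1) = 270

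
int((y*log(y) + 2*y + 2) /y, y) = (y + 2)*(log(y) + 1) + C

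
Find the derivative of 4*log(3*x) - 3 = 4/x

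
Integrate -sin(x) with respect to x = cos(x) + C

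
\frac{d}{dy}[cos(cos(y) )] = sin(y)*sin(cos(y))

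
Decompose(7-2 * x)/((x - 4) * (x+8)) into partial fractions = -23/(12*(x + 8)) - 1/(12*(x - 4))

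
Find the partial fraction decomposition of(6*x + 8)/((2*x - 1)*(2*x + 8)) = 11/(9*(2*x - 1)) + 8/(9*(x + 4))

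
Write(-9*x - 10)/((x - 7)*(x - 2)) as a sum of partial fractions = 28/(5*(x - 2)) - 73/(5*(x - 7))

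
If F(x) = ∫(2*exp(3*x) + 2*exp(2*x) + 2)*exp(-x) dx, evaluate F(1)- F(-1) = -(-E + exp(-1))*(exp(-1) + 2) + (2 + E)*(E - exp(-1))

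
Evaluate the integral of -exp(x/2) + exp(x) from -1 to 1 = -(-1 + exp(-1/2))^2 + (-1 + exp(1/2))^2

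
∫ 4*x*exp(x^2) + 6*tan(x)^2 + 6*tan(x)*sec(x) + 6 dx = 2*exp(x^2) + 6*tan(x) + 6*sec(x) + C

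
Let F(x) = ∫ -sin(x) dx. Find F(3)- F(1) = cos(3) - cos(1)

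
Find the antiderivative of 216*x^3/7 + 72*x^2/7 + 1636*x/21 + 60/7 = 54*x^4/7 + 24*x^3/7 + 818*x^2/21 + 60*x/7 + C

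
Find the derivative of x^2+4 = 2*x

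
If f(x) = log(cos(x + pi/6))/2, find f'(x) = -tan(x + pi/6)/2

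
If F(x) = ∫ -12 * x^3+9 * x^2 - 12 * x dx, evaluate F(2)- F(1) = -42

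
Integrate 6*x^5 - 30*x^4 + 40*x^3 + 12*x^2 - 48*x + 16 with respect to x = x^6 - 6*x^5 + 10*x^4 + 4*x^3 - 24*x^2 + 16*x + C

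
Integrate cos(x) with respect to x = sin(x) + C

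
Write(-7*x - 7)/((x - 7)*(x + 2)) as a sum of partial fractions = -7/(9*(x + 2)) - 56/(9*(x - 7))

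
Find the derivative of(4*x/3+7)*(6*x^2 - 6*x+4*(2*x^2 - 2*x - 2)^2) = 320*x^4/3 + 832*x^3/3 - 712*x^2 - 212*x/3 + 610/3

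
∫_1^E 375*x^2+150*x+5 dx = -206 - 10*E + (1 + 5*E)^3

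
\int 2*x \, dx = x^2 + C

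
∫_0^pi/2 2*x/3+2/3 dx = -1/3 + (1 + pi/2)^2/3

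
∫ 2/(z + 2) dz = 2*log(z + 2) + C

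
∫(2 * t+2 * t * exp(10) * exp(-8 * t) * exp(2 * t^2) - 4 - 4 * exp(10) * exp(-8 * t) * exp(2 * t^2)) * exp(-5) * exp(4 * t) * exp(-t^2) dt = 2*sinh((t - 2)^2 + 1) + C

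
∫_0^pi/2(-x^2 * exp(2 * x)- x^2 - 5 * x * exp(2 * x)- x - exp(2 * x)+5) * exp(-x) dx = (-exp(-pi/2) + exp(pi/2))*(-3*pi/2 - pi^2/4 + 2)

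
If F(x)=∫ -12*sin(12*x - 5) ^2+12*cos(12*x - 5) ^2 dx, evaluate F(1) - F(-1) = sin(34)/2 + sin(14)/2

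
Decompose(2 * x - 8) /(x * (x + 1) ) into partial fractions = 10/(x + 1) - 8/x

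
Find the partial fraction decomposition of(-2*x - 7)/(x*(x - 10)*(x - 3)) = 13/(21*(x - 3)) - 27/(70*(x - 10)) - 7/(30*x)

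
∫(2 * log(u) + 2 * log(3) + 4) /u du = (log(3*u) + 2)^2 + C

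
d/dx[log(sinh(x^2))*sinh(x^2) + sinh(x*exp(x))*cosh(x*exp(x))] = 2*x*exp(x)*sinh(x*exp(x))^2 + x*exp(x) + 2*x*log(sinh(x^2))*cosh(x^2) + 2*x*cosh(x^2) + 2*exp(x)*sinh(x*exp(x))^2 + exp(x)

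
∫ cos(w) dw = sin(w) + C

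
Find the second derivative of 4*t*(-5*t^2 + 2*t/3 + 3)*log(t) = (-360*t^2*log(t) - 300*t^2 + 16*t*log(t) + 24*t + 36)/(3*t)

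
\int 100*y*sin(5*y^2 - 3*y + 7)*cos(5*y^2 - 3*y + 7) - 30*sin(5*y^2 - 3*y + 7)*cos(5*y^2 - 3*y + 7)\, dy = 5*sin(5*y^2 - 3*y + 7)^2 + C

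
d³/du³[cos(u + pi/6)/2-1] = sin(u + pi/6)/2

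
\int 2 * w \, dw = w^2 + C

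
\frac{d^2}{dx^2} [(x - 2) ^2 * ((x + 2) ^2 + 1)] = 12*x^2 - 14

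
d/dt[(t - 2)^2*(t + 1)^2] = 4*t^3 - 6*t^2 - 6*t + 4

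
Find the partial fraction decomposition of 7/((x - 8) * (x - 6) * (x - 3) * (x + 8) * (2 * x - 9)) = 16/(225*(2*x - 9)) + 1/(8800*(x + 8)) - 7/(495*(x - 3)) - 1/(36*(x - 6)) + 1/(160*(x - 8))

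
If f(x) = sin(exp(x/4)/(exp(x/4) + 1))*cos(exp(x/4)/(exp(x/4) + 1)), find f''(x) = (-exp(3*x/4)*cos(2*exp(x/4)/(exp(x/4) + 1)) + exp(x/4)*cos(2*exp(x/4)/(exp(x/4) + 1)) - 2*exp(x/2)*sin(2*exp(x/4)/(exp(x/4) + 1)))/(64*exp(3*x/4) + 64*exp(x/4) + 96*exp(x/2) + 16*exp(x) + 16)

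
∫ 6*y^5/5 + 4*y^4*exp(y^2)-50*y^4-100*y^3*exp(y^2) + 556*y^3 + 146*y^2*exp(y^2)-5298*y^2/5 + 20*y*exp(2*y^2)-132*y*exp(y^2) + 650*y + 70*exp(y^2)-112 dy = 4*y^3/5 - 20*y^2 + 28*y + (y^3 - 25*y^2 + 35*y + 5*exp(y^2) - 10)^2/5 + 4*exp(y^2) + C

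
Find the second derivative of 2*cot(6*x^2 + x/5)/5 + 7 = 4*(3600*x^2*cos(x*(6*x + 1/5))/sin(x*(6*x + 1/5)) + 120*x*cos(x*(6*x + 1/5))/sin(x*(6*x + 1/5)) - 150 + cos(x*(6*x + 1/5))/sin(x*(6*x + 1/5)))/(125*sin(x*(6*x + 1/5))^2)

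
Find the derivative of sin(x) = cos(x)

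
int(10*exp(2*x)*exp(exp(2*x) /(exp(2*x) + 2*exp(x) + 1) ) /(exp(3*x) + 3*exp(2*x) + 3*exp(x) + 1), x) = 5*exp(exp(2*x)/(exp(x) + 1)^2) + C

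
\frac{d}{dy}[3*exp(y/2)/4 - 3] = 3*exp(y/2)/8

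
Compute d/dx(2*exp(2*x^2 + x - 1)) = 8*x*exp(2*x^2 + x - 1) + 2*exp(2*x^2 + x - 1)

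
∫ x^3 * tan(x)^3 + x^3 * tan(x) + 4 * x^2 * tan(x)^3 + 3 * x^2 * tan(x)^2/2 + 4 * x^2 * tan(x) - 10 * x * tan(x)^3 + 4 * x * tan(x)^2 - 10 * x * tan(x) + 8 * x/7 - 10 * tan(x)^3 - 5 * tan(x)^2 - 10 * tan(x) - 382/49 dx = 10*x/49 + 4*(x - 7)^2/7 + (x^3/2 + 2*x^2 - 5*x - 5)*tan(x)^2 + C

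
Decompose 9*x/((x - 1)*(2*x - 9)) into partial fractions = 81/(7*(2*x - 9)) - 9/(7*(x - 1))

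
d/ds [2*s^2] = 4*s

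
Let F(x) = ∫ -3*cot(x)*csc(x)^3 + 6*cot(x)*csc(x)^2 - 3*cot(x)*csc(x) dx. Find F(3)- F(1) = -(-1 + csc(1))^3 + (-1 + csc(3))^3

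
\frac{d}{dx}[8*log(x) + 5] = 8/x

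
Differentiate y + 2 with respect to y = 1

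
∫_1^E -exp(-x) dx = -exp(-1) + exp(-E)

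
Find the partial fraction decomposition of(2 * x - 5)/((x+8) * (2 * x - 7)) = 4/(23*(2*x - 7)) + 21/(23*(x + 8))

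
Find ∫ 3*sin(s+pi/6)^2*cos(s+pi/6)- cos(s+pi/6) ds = -sin(s + pi/6)*cos(s + pi/6)^2 + C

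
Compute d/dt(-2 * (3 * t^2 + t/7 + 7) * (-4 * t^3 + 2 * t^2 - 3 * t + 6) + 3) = 120*t^4 - 304*t^3/7 + 1542*t^2/7 - 884*t/7 + 282/7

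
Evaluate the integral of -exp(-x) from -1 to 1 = -E + exp(-1)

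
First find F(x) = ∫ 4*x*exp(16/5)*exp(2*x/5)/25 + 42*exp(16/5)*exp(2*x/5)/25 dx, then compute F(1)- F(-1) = -14*exp(14/5)/5 + 18*exp(18/5)/5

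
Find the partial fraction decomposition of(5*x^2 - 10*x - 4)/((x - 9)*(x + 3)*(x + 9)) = 491/(108*(x + 9)) - 71/(72*(x + 3)) + 311/(216*(x - 9))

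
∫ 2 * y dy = y^2 + C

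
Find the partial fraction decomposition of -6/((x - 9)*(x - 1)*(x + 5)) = -1/(14*(x + 5)) + 1/(8*(x - 1)) - 3/(56*(x - 9))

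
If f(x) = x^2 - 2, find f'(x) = 2*x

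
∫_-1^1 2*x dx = 0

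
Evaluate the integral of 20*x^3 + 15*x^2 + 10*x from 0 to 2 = 140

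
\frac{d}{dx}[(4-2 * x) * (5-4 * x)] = 16*x - 26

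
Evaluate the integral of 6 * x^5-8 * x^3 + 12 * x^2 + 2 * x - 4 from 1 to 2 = 60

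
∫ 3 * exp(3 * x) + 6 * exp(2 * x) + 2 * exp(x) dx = (exp(x) + 1)^3 - exp(x) + C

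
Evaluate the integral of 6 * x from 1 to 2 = 9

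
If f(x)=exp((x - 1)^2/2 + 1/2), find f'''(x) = x^3*exp(x^2/2 - x + 1) - 3*x^2*exp(x^2/2 - x + 1) + 6*x*exp(x^2/2 - x + 1) - 4*exp(x^2/2 - x + 1)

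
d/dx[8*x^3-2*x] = 24*x^2 - 2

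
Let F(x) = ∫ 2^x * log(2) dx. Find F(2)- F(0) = 3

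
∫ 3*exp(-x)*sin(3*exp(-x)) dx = cos(3*exp(-x)) + C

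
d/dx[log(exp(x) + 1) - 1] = exp(x)/(exp(x) + 1)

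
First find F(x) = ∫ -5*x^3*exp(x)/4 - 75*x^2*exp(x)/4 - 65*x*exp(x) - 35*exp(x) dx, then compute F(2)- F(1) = -140*exp(2) + 205*E/4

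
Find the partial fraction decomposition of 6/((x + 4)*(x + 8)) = -3/(2*(x + 8)) + 3/(2*(x + 4))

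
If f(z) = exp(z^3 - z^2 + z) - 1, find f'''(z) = 27*z^6*exp(z^3 - z^2 + z) - 54*z^5*exp(z^3 - z^2 + z) + 63*z^4*exp(z^3 - z^2 + z) + 10*z^3*exp(z^3 - z^2 + z) - 33*z^2*exp(z^3 - z^2 + z) + 24*z*exp(z^3 - z^2 + z) + exp(z^3 - z^2 + z)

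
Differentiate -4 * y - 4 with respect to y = -4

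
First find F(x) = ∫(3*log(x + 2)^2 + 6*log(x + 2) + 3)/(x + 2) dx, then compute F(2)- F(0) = -(log(2) + 1)^3 + (1 + log(4))^3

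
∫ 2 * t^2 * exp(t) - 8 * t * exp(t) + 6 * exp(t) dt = 2*(t - 3)^2*exp(t) + C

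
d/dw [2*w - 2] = 2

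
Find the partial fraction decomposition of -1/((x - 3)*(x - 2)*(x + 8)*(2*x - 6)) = 1/(2420*(x + 8)) - 1/(20*(x - 2)) + 6/(121*(x - 3)) - 1/(22*(x - 3)^2)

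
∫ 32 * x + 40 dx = 16*x^2 + 40*x + C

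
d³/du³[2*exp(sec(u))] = 2*(-1 - 3/cos(u) + 5/cos(u)^2 + 6/cos(u)^3 + cos(u)^(-4))*exp(1/cos(u))*sin(u)/cos(u)^2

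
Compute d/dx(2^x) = 2^x*log(2)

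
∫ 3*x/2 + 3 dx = 3*x^2/4 + 3*x + C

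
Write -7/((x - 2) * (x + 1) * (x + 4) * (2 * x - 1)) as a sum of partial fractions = 56/(81*(2*x - 1)) + 7/(162*(x + 4)) - 7/(27*(x + 1)) - 7/(54*(x - 2))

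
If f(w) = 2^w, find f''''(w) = 2^w*log(2)^4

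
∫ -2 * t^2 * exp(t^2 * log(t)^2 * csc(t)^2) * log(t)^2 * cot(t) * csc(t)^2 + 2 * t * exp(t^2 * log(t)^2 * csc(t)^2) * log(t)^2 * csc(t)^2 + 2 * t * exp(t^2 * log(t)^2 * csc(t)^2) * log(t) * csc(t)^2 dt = exp(t^2*log(t)^2*csc(t)^2) + C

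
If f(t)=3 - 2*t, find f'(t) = -2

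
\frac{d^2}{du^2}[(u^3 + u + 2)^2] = 30*u^4 + 24*u^2 + 24*u + 2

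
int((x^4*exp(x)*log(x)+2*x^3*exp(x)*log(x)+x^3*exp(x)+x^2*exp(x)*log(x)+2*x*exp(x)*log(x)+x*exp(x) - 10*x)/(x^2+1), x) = x^2*exp(x)*log(x) - 5*log(x^2 + 1) + C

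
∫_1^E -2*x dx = 1 - exp(2)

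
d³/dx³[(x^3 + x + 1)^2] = 120*x^3 + 48*x + 12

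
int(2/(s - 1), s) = log(2*s^2 - 4*s + 2) + C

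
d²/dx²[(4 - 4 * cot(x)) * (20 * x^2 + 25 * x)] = -160*x^2*cos(x)/sin(x)^3 + 320*x/sin(x)^2 - 200*x*cos(x)/sin(x)^3 + 160 - 160/tan(x) + 200/sin(x)^2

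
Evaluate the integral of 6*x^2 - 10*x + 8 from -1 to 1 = 20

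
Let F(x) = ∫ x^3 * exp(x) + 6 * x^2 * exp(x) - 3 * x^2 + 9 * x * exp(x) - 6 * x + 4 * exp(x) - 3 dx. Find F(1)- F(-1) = -8 + 8*E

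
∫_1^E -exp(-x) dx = -exp(-1) + exp(-E)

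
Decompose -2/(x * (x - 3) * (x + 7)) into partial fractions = -1/(35*(x + 7)) - 1/(15*(x - 3)) + 2/(21*x)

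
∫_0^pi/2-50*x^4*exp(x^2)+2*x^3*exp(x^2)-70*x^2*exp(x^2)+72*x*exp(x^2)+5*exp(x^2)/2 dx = 5*(-5*pi^3/8 + pi^2/20 + pi/4 + 7)*exp(pi^2/4) - 35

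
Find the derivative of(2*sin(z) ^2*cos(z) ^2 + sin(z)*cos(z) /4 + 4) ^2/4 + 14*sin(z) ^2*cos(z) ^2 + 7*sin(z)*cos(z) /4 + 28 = (-8*sin(z)^5*cos(z) - 3*sin(z)^4/2 + 8*sin(z)^3*cos(z) + 3*sin(z)^2/2 + 1153*sin(z)*cos(z)/16 + 9/2)*sin(z + pi/4)*cos(z + pi/4)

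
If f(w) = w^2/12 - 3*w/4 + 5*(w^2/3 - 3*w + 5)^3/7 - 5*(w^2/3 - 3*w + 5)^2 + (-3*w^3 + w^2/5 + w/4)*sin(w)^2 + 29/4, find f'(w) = 10*w^5/63 - 25*w^4/7 - 3*w^3*sin(2*w) + 1780*w^3/63 - 9*w^2*sin(w)^2 + w^2*sin(2*w)/5 - 645*w^2/7 + 2*w*sin(w)^2/5 + w*sin(2*w)/4 + 4427*w/42 + sin(w)^2/4 - 321/28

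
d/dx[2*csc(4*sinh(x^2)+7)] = -16*x*cot(4*sinh(x^2) + 7)*cosh(x^2)*csc(4*sinh(x^2) + 7)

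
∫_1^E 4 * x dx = -2 + 2*exp(2)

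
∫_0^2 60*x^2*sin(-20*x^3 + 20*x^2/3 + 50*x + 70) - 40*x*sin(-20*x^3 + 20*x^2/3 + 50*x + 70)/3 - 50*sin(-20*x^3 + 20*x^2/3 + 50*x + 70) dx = -cos(70) + cos(110/3)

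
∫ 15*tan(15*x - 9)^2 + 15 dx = tan(15*x - 9) + C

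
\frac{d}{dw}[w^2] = 2*w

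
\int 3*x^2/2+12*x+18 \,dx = x^3/2 + 6*x^2 + 18*x + C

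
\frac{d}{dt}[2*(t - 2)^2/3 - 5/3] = 4*t/3 - 8/3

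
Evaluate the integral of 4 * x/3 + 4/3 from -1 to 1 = 8/3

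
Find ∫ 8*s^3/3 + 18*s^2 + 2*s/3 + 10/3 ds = 2*s^4/3 + 6*s^3 + s^2/3 + 10*s/3 + C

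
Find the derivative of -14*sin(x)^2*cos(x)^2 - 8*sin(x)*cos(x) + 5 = -7*sin(4*x) - 8*cos(2*x)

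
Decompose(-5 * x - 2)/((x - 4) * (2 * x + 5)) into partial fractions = -21/(13*(2*x + 5)) - 22/(13*(x - 4))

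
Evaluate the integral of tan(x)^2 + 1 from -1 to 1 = 2*tan(1)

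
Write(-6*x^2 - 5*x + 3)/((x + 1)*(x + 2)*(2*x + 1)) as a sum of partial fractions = 16/(3*(2*x + 1)) - 11/(3*(x + 2)) - 2/(x + 1)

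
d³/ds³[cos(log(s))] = (-sin(log(s)) + 3*cos(log(s)))/s^3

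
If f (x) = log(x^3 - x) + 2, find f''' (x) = (6*x^6 + 6*x^4 + 6*x^2 - 2)/(x^9 - 3*x^7 + 3*x^5 - x^3)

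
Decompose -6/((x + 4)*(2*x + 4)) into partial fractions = 3/(2*(x + 4)) - 3/(2*(x + 2))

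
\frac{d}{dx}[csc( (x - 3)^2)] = 4*(3 - x)*cos(x^2 - 6*x + 9)/(1 - cos(2*(x^2 - 6*x + 9)))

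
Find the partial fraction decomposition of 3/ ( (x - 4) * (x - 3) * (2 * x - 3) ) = 4/(5*(2*x - 3)) - 1/(x - 3) + 3/(5*(x - 4))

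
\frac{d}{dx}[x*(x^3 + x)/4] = x^3 + x/2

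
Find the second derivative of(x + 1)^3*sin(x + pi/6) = -x^3*sin(x + pi/6) - 3*x^2*sin(x + pi/6) + 6*x^2*cos(x + pi/6) + 3*x*sin(x + pi/6) + 12*x*cos(x + pi/6) + 5*sin(x + pi/6) + 6*cos(x + pi/6)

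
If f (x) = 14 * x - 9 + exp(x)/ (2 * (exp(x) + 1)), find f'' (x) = (-exp(2*x) + exp(x))/(2*exp(3*x) + 6*exp(2*x) + 6*exp(x) + 2)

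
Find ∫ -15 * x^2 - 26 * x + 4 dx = -5*x^3 - 13*x^2 + 4*x + C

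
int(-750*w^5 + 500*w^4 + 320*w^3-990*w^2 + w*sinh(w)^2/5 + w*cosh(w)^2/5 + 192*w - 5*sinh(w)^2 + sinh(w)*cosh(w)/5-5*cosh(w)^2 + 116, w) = 10*w^3 - 4*w^2 - 4*w + (w - 25)*sinh(2*w)/10 - 5*(5*w^3 - 2*w^2 - 2*w + 6)^2 + C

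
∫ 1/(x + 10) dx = log(x/2 + 5) + C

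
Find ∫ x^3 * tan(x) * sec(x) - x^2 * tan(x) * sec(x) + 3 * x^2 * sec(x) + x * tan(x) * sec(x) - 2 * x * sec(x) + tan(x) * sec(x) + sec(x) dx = (x^3 - x^2 + x + 1)*sec(x) + C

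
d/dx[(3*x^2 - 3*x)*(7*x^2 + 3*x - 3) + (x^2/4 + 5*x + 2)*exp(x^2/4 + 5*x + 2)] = x^3*exp(x^2/4 + 5*x + 2)/8 + 84*x^3 + 15*x^2*exp(x^2/4 + 5*x + 2)/4 - 36*x^2 + 53*x*exp(x^2/4 + 5*x + 2)/2 - 36*x + 15*exp(x^2/4 + 5*x + 2) + 9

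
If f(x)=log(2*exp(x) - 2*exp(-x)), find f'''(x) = (8*exp(4*x) + 8*exp(2*x))/(exp(6*x) - 3*exp(4*x) + 3*exp(2*x) - 1)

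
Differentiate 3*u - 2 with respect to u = 3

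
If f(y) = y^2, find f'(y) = 2*y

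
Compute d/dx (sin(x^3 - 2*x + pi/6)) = (3*x^2 - 2)*cos(x^3 - 2*x + pi/6)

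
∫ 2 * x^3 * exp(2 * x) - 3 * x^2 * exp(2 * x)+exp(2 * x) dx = (x - 1)^3*exp(2*x) + C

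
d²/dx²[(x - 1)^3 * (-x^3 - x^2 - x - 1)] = -30*x^4 + 40*x^3 - 12*x^2 + 2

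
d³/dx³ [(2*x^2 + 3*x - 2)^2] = 96*x + 72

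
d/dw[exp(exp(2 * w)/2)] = exp(2*w + exp(2*w)/2)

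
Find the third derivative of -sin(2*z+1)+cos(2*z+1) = 8*sin(2*z + 1) + 8*cos(2*z + 1)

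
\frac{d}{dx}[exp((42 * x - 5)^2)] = 3528*x*exp(1764*x^2 - 420*x + 25) - 420*exp(1764*x^2 - 420*x + 25)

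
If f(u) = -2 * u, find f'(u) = -2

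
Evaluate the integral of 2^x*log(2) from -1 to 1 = 3/2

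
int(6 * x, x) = 3*x^2 + C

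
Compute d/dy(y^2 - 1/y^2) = (2*y^4 + 2)/y^3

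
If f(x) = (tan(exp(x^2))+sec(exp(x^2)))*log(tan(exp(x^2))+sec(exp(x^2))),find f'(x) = 2*x*(log(tan(exp(x^2)) + 1/cos(exp(x^2)))*sin(exp(x^2)) + log(tan(exp(x^2)) + 1/cos(exp(x^2))) + sin(exp(x^2)) + 1)*exp(x^2)/cos(exp(x^2))^2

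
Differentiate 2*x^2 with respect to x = 4*x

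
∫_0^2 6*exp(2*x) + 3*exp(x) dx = -6 + 3*(1 + exp(2))*exp(2)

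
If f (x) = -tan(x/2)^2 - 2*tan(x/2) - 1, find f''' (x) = -3*tan(x/2)^5 - 3*tan(x/2)^4/2 - 5*tan(x/2)^3 - 2*tan(x/2)^2 - 2*tan(x/2) - 1/2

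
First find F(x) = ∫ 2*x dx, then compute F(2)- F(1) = 3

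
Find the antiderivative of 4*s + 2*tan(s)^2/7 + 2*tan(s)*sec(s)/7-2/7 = 2*s^2 - 4*s/7 + 2*tan(s)/7 + 2/(7*cos(s)) + C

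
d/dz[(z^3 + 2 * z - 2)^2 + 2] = 6*z^5 + 16*z^3 - 12*z^2 + 8*z - 8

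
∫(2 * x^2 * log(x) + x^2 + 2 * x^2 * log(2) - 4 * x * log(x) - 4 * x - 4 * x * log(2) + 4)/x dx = (x - 2)^2*log(2*x) + C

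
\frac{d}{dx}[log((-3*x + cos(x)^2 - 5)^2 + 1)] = (6*x*sin(2*x) + 18*x - 4*sin(x)*cos(x)^3 + 10*sin(2*x) - 6*cos(x)^2 + 30)/(9*x^2 - 6*x*cos(x)^2 + 30*x + cos(x)^4 - 10*cos(x)^2 + 26)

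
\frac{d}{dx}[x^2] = 2*x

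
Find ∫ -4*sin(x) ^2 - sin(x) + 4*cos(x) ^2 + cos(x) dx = 2*sin(2*x) + sqrt(2)*sin(x + pi/4) + C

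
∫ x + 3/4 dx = x^2/2 + 3*x/4 + C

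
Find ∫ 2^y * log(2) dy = 2^y + C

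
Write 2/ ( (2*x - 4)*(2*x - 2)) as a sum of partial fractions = -1/(2*(x - 1)) + 1/(2*(x - 2))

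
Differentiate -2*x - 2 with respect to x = -2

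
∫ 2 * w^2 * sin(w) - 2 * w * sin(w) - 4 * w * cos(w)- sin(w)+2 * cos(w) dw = (-2*w^2 + 2*w + 1)*cos(w) + C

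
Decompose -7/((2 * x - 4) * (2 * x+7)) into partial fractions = 7/(11*(2*x + 7)) - 7/(22*(x - 2))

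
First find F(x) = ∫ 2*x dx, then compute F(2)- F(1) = 3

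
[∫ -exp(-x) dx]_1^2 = -exp(-1) + exp(-2)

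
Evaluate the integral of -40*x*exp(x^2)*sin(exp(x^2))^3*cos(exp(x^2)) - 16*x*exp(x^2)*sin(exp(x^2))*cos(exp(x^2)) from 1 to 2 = -5*sin(exp(4))^4 - 4*sin(exp(4))^2 + 5*sin(E)^4 + 4*sin(E)^2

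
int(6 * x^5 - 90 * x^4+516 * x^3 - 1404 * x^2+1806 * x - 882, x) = x^6 - 18*x^5 + 129*x^4 - 468*x^3 + 903*x^2 - 882*x + C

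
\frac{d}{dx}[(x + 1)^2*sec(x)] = (x^2*sin(x)/cos(x) + 2*x*sin(x)/cos(x) + 2*x + sin(x)/cos(x) + 2)/cos(x)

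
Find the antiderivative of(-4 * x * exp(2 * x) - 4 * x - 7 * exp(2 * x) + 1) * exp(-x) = -2*(4*x + 3)*sinh(x) + C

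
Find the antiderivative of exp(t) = exp(t) + C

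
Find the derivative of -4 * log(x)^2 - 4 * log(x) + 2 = (-8*log(x) - 4)/x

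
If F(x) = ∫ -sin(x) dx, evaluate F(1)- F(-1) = 0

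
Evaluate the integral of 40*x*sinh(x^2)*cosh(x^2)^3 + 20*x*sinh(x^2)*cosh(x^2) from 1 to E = -5*cosh(1)^4 - 5*cosh(1)^2 + 5*cosh(exp(2))^2 + 5*cosh(exp(2))^4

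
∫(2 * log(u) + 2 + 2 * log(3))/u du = (log(3*u) + 1)^2 + C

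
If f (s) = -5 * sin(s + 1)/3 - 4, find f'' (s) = 5*sin(s + 1)/3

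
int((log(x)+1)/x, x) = (log(x) + 2)*log(x)/2 + C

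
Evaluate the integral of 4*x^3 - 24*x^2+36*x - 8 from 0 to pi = -1 + (-3 + (-2 + pi)^2)^2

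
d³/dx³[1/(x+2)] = -6/(x^4 + 8*x^3 + 24*x^2 + 32*x + 16)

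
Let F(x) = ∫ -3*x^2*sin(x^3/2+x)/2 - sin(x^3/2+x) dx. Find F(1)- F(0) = -1 + cos(3/2)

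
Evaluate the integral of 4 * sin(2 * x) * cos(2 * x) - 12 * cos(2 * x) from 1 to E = -(-3 + sin(2))^2 + (-3 + sin(2*E))^2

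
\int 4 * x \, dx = 2*x^2 + C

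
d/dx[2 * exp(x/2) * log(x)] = (x*exp(x/2)*log(x) + 2*exp(x/2))/x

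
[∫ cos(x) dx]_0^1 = sin(1)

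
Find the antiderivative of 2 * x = x^2 + C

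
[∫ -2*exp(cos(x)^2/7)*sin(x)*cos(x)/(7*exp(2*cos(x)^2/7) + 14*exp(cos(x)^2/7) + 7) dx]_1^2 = -exp(1/7)/(exp(sin(1)^2/7) + exp(1/7)) + exp(1/7)/(exp(sin(2)^2/7) + exp(1/7))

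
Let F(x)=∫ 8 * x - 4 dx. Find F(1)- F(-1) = -8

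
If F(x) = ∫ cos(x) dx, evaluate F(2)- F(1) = -sin(1) + sin(2)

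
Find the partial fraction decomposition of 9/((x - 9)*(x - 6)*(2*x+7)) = 36/(475*(2*x + 7)) - 3/(19*(x - 6)) + 3/(25*(x - 9))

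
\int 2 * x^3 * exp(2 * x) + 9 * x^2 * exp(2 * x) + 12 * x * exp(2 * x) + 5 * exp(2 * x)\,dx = (x + 1)^3*exp(2*x) + C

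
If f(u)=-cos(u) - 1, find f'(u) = sin(u)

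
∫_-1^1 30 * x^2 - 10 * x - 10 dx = 0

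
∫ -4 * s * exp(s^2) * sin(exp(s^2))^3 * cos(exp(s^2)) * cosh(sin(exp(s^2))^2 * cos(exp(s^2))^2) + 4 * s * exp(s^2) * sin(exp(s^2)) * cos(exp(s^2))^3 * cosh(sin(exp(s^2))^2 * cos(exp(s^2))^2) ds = -sinh(cos(4*exp(s^2))/8 - 1/8) + C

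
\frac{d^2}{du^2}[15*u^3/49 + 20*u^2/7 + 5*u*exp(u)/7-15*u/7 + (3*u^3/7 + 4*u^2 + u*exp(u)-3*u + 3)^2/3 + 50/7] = 2*u^4*exp(u)/7 + 90*u^4/49 + 104*u^3*exp(u)/21 + 160*u^3/7 + 4*u^2*exp(2*u)/3 + 122*u^2*exp(u)/7 + 376*u^2/7 + 8*u*exp(2*u)/3 + 75*u*exp(u)/7 - 2010*u/49 + 2*exp(2*u)/3 + 10*exp(u)/7 + 194/7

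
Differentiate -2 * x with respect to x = -2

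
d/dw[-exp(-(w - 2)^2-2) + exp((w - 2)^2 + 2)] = (2*w*exp(2*w^2 - 8*w + 12) + 2*w - 4*exp(2*w^2 - 8*w + 12) - 4)*exp(-w^2 + 4*w - 6)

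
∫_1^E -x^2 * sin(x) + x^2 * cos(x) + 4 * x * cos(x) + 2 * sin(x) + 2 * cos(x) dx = (-1 + (1 + E)^2)*(cos(E) + sin(E)) - 3*sin(1) - 3*cos(1)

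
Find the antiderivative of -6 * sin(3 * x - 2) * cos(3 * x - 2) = cos(3*x - 2)^2 + C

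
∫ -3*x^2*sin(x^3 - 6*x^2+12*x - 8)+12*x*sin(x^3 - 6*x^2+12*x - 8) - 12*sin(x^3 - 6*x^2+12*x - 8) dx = cos((x - 2)^3) + C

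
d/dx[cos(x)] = -sin(x)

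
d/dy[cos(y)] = -sin(y)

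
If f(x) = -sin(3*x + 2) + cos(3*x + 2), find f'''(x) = 27*sqrt(2)*sin(3*x + pi/4 + 2)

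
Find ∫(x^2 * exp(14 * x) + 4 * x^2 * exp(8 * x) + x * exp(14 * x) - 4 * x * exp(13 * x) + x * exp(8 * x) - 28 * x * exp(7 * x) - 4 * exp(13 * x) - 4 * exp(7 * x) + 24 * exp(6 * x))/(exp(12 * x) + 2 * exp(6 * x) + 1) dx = (x^2*exp(2*x) - 8*x*exp(x) + 8)*exp(6*x)/(2*(exp(6*x) + 1)) + C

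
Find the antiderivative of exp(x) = exp(x) + C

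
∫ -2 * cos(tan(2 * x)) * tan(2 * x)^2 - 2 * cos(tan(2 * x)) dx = -sin(tan(2*x)) + C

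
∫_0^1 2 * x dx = 1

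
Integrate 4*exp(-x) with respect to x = -4*exp(-x) + C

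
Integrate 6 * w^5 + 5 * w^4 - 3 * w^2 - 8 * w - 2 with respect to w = w^6 + w^5 - w^3 - 4*w^2 - 2*w + C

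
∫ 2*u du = u^2 + C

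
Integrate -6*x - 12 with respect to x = -3*x^2 - 12*x + C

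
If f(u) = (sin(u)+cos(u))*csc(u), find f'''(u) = -2 - 8/tan(u)^2 - 6/tan(u)^4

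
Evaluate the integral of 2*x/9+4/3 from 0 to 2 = 28/9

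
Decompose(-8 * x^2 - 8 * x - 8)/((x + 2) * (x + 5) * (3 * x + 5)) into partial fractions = -76/(5*(3*x + 5)) - 28/(5*(x + 5)) + 8/(x + 2)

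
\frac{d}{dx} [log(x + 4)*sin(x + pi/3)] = (x*log(x + 4)*cos(x + pi/3) + 4*log(x + 4)*cos(x + pi/3) + sin(x + pi/3))/(x + 4)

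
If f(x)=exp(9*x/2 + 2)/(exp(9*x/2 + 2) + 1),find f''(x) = (81*exp(9*x/2 + 2) - 81*exp(27*x/2 + 6))/(16*exp(6)*exp(27*x/2) + 16*exp(2)*exp(9*x/2) + 4*exp(8)*exp(18*x) + 24*exp(4)*exp(9*x) + 4)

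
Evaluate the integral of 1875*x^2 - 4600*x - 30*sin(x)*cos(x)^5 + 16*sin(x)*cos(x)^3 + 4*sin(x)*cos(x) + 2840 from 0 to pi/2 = -2*(6 - 5*pi/2)^2 + 10*pi - 5*(6 - 5*pi/2)^3 + 1153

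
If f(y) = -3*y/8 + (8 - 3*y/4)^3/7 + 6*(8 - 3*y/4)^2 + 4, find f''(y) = 297/28 - 81*y/224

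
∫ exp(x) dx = exp(x) + C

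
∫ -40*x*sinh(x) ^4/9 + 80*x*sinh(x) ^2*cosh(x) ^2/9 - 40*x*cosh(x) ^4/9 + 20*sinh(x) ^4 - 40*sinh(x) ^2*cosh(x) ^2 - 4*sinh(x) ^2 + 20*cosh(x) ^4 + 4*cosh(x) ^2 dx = -20*x^2/9 + 24*x + C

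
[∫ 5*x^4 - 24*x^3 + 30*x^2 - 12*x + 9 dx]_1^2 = 2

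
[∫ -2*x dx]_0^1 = -1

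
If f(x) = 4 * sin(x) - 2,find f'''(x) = -4*cos(x)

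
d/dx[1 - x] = -1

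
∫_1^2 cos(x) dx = -sin(1) + sin(2)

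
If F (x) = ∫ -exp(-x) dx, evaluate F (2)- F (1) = -exp(-1) + exp(-2)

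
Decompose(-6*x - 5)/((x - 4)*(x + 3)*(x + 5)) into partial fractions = 25/(18*(x + 5)) - 13/(14*(x + 3)) - 29/(63*(x - 4))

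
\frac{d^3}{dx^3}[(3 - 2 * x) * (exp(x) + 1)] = -2*x*exp(x) - 3*exp(x)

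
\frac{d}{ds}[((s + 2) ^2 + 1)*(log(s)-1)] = (2*s^2*log(s) - s^2 + 4*s*log(s) + 5)/s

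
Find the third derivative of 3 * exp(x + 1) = 3*exp(x + 1)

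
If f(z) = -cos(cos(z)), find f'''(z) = (sin(z)^2*sin(cos(z)) + sin(cos(z)) + 3*cos(z)*cos(cos(z)))*sin(z)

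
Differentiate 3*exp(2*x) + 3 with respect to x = 6*exp(2*x)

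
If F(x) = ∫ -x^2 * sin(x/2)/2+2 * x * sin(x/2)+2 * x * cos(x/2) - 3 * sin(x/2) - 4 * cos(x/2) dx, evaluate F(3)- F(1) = -3*cos(1/2) + 3*cos(3/2)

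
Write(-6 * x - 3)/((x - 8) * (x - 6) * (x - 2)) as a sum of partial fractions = -5/(8*(x - 2)) + 39/(8*(x - 6)) - 17/(4*(x - 8))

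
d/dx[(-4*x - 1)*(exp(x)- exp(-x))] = (-4*x*exp(2*x) - 4*x - 5*exp(2*x) + 3)*exp(-x)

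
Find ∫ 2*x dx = x^2 + C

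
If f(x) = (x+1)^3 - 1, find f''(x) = 6*x + 6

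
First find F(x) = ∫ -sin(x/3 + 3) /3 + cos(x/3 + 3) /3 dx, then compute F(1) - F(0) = cos(10/3) + sin(10/3) - sin(3) - cos(3)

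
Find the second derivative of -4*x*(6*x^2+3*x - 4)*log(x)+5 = (-144*x^2*log(x) - 120*x^2 - 24*x*log(x) - 36*x + 16)/x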